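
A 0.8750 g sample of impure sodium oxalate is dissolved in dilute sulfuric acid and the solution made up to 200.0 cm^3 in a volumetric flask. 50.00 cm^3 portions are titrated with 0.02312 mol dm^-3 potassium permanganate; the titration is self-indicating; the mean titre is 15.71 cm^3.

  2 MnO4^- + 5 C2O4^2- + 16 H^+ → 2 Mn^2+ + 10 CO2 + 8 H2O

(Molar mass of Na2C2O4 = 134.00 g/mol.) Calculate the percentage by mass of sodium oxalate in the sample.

55.62 %

n(KMnO4) per titration = 0.01571 × 0.02312 = 3.632 × 10^-4 mol
From the 5:2 ratio, n(Na2C2O4) in each aliquot = 5/2 × 3.632 × 10^-4 = 9.080 × 10^-4 mol
n(Na2C2O4) in the whole flask = 9.080 × 10^-4 × 200.0/50.00 = 3.632 × 10^-3 mol
mass of Na2C2O4 = 3.632 × 10^-3 × 134.00 = 0.4867 g
% Na2C2O4 = 0.4867 / 0.8750 × 100 = 55.62 %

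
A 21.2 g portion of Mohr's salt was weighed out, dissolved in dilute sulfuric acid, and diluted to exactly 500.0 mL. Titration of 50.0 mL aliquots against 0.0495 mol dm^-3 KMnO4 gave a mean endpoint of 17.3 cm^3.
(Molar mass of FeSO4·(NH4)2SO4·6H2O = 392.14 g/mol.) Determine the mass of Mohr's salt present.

MnO4^- + 5 Fe^2+ + 8 H^+ → Mn^2+ + 5 Fe^3+ + 4 H2O
n(KMnO4) per titration = 0.0173 × 0.0495 = 8.56 × 10^-4 mol
From the 5:1 ratio, n(FeSO4·(NH4)2SO4·6H2O) in each aliquot = 5/1 × 8.56 × 10^-4 = 4.28 × 10^-3 mol
n(FeSO4·(NH4)2SO4·6H2O) in the whole flask = 4.28 × 10^-3 × 500.0/50.0 = 0.0428 mol
mass of FeSO4·(NH4)2SO4·6H2O = 0.0428 × 392.14 = 16.8 g

16.8 g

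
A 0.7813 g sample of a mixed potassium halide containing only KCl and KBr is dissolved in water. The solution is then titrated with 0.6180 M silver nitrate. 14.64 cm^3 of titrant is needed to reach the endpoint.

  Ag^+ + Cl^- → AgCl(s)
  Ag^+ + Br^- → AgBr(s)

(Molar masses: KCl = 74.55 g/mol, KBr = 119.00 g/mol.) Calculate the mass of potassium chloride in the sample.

n(AgNO3) = 0.01464 × 0.6180 = 9.048 × 10^-3 mol
Let x = n(KCl), y = n(KBr).
Titrant: 1x + 1y = 9.048 × 10^-3;  mass: 74.55x + 119.00y = 0.7813
Solving, x = 6.645 × 10^-3 mol, y = 2.403 × 10^-3 mol
mass of KCl = 6.645 × 10^-3 × 74.55 = 0.4954 g

0.4954 g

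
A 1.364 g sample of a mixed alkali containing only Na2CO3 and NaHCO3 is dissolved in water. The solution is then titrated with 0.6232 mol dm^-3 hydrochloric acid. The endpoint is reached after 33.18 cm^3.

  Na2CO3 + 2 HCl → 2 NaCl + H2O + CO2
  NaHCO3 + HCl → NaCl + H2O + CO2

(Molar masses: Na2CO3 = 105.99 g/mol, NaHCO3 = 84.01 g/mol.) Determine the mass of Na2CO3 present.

n(HCl) = 0.03318 × 0.6232 = 0.02068 mol
Let x = n(Na2CO3), y = n(NaHCO3).
Titrant: 2x + 1y = 0.02068;  mass: 105.99x + 84.01y = 1.364
Solving, x = 6.015 × 10^-3 mol, y = 8.647 × 10^-3 mol
mass of Na2CO3 = 6.015 × 10^-3 × 105.99 = 0.6376 g

0.6376 g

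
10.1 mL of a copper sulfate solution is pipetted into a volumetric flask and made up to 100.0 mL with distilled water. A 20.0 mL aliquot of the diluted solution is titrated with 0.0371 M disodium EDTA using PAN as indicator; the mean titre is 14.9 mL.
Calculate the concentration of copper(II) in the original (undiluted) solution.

0.274 M

Cu^2+ + EDTA^4- → [Cu(EDTA)]^2-
n(EDTA) = 0.0149 × 0.0371 = 5.53 × 10^-4 mol
n(Cu2+) in the aliquot = 5.53 × 10^-4 mol (1:1 ratio)
[Cu2+]_dilute = 5.53 × 10^-4 / 0.0200 = 0.0276 mol/L
Dilution factor = 100.0 / 10.1 = 9.901
[Cu2+]_stock = 0.0276 × 9.901 = 0.274 mol/L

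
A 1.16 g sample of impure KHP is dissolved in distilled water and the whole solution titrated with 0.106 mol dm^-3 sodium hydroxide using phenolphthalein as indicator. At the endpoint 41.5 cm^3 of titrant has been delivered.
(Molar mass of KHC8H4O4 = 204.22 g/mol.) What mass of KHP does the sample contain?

KHC8H4O4 + NaOH → KNaC8H4O4 + H2O
n(NaOH) = 0.0415 L × 0.106 mol/L = 4.40 × 10^-3 mol
n(KHC8H4O4) = 4.40 × 10^-3 mol (1:1 ratio)
mass of KHC8H4O4 = 4.40 × 10^-3 × 204.22 g/mol = 0.898 g

0.898 g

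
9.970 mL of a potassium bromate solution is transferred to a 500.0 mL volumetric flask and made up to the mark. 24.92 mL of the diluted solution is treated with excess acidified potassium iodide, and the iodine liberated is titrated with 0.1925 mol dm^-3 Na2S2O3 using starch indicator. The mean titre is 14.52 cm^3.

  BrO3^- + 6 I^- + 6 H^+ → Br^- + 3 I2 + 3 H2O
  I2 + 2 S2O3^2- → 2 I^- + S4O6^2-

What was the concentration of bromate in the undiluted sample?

0.9375 mol/L

n(S2O3^2-) = 0.01452 × 0.1925 = 2.795 × 10^-3 mol
n(I2) = n(S2O3^2-)/2 = 1.398 × 10^-3 mol
From the 1:3 ratio, n(BrO3^-) in the aliquot = 1/3 × 1.398 × 10^-3 = 4.659 × 10^-4 mol
[BrO3^-]_dilute = 4.659 × 10^-4 / 0.02492 = 0.01869 mol/L
[BrO3^-]_original = 0.01869 × 500.0/9.970 = 0.9375 mol/L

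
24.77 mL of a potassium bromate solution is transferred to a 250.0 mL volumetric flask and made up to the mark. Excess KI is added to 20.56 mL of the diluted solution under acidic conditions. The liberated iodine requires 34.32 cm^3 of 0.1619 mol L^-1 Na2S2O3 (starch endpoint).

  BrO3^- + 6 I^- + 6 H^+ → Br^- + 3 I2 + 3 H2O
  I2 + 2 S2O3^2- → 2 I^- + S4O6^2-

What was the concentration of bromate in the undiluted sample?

n(S2O3^2-) = 0.03432 × 0.1619 = 5.556 × 10^-3 mol
n(I2) = n(S2O3^2-)/2 = 2.778 × 10^-3 mol
From the 1:3 ratio, n(BrO3^-) in the aliquot = 1/3 × 2.778 × 10^-3 = 9.261 × 10^-4 mol
[BrO3^-]_dilute = 9.261 × 10^-4 / 0.02056 = 0.04504 mol/L
[BrO3^-]_original = 0.04504 × 250.0/24.77 = 0.4546 mol/L

0.4546 mol/L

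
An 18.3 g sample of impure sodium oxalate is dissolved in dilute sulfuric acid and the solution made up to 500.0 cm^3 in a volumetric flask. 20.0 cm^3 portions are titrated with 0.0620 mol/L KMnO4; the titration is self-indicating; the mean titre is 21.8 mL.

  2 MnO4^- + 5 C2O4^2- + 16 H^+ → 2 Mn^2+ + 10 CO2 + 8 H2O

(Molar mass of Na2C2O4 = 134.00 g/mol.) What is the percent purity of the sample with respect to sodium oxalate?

61.9 %

n(KMnO4) per titration = 0.0218 × 0.0620 = 1.35 × 10^-3 mol
From the 5:2 ratio, n(Na2C2O4) in each aliquot = 5/2 × 1.35 × 10^-3 = 3.38 × 10^-3 mol
n(Na2C2O4) in the whole flask = 3.38 × 10^-3 × 500.0/20.0 = 0.0845 mol
mass of Na2C2O4 = 0.0845 × 134.00 = 11.3 g
% Na2C2O4 = 11.3 / 18.3 × 100 = 61.9 %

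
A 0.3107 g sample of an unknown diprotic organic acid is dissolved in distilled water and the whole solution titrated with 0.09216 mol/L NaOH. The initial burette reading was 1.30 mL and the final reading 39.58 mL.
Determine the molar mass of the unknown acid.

176.1 g/mol

n(NaOH) = 0.03828 L × 0.09216 mol/L = 3.528 × 10^-3 mol
From the 1:2 ratio, n(H2A) = 1/2 × 3.528 × 10^-3 = 1.764 × 10^-3 mol
M = m / n = 0.3107 g / 1.764 × 10^-3 mol = 176.1 g/mol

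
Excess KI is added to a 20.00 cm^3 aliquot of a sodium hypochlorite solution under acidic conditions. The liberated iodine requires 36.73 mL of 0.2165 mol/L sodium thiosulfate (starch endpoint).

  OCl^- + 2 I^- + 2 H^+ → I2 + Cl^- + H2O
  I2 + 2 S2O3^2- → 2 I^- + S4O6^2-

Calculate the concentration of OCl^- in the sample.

0.1988 mol/L

n(S2O3^2-) = 0.03673 × 0.2165 = 7.952 × 10^-3 mol
n(I2) = n(S2O3^2-)/2 = 3.976 × 10^-3 mol
n(OCl^-) in the aliquot = 3.976 × 10^-3 mol (1:1 ratio)
[OCl^-] = 3.976 × 10^-3 / 0.02000 = 0.1988 mol/L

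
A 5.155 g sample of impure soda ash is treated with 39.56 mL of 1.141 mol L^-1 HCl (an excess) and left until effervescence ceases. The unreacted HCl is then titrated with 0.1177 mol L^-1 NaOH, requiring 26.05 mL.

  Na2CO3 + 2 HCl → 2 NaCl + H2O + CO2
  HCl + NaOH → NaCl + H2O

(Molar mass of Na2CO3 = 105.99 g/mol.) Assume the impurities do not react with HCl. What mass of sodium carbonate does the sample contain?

n(HCl) added = 0.03956 × 1.141 = 0.04514 mol
n(NaOH) used in back-titration = 0.02605 × 0.1177 = 3.066 × 10^-3 mol
n(HCl) left over = 3.066 × 10^-3 mol (1:1 ratio)
n(HCl) consumed by analyte = 0.04514 − 3.066 × 10^-3 = 0.04207 mol
From the 1:2 ratio, n(Na2CO3) = 1/2 × 0.04207 = 0.02104 mol
mass of Na2CO3 = 0.02104 × 105.99 = 2.230 g

2.230 g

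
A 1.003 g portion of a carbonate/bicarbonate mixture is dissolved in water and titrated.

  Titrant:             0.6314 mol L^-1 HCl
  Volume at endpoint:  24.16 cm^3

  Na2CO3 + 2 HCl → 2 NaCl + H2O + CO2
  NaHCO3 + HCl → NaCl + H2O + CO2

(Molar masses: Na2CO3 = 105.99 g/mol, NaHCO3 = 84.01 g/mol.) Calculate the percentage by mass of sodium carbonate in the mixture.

47.45 %

n(HCl) = 0.02416 × 0.6314 = 0.01525 mol
Let x = n(Na2CO3), y = n(NaHCO3).
Titrant: 2x + 1y = 0.01525;  mass: 105.99x + 84.01y = 1.003
Solving, x = 4.490 × 10^-3 mol, y = 6.274 × 10^-3 mol
mass of Na2CO3 = 4.490 × 10^-3 × 105.99 = 0.4759 g
% Na2CO3 = 0.4759 / 1.003 × 100 = 47.45 %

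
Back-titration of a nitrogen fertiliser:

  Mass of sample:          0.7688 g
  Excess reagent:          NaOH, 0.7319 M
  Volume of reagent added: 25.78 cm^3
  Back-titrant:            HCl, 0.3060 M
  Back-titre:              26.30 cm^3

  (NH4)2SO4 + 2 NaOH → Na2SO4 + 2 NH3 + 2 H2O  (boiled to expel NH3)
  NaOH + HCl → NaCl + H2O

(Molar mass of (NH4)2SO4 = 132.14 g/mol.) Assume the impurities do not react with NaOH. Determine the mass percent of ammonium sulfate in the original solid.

n(NaOH) added = 0.02578 × 0.7319 = 0.01887 mol
n(HCl) used in back-titration = 0.02630 × 0.3060 = 8.048 × 10^-3 mol
n(NaOH) left over = 8.048 × 10^-3 mol (1:1 ratio)
n(NaOH) consumed by analyte = 0.01887 − 8.048 × 10^-3 = 0.01082 mol
From the 1:2 ratio, n((NH4)2SO4) = 1/2 × 0.01082 = 5.410 × 10^-3 mol
mass of (NH4)2SO4 = 5.410 × 10^-3 × 132.14 = 0.7149 g
% (NH4)2SO4 = 0.7149 / 0.7688 × 100 = 92.99 %

92.99 %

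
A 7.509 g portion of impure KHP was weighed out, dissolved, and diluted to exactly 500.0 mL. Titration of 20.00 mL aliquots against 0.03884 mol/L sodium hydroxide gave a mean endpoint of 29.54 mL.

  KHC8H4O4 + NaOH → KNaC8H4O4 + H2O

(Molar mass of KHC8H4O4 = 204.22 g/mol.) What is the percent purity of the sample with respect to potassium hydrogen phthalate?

78.01 %

n(NaOH) per titration = 0.02954 × 0.03884 = 1.147 × 10^-3 mol
n(KHC8H4O4) in each aliquot = 1.147 × 10^-3 mol (1:1 ratio)
n(KHC8H4O4) in the whole flask = 1.147 × 10^-3 × 500.0/20.00 = 0.02868 mol
mass of KHC8H4O4 = 0.02868 × 204.22 = 5.858 g
% KHC8H4O4 = 5.858 / 7.509 × 100 = 78.01 %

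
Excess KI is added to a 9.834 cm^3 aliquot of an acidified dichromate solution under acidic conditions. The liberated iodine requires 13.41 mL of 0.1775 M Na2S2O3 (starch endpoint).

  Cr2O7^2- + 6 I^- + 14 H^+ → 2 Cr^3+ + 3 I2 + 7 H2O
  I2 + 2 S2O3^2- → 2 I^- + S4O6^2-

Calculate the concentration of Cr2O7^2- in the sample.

n(S2O3^2-) = 0.01341 × 0.1775 = 2.380 × 10^-3 mol
n(I2) = n(S2O3^2-)/2 = 1.190 × 10^-3 mol
From the 1:3 ratio, n(Cr2O7^2-) in the aliquot = 1/3 × 1.190 × 10^-3 = 3.967 × 10^-4 mol
[Cr2O7^2-] = 3.967 × 10^-4 / 0.009834 = 0.04034 mol/L

0.04034 M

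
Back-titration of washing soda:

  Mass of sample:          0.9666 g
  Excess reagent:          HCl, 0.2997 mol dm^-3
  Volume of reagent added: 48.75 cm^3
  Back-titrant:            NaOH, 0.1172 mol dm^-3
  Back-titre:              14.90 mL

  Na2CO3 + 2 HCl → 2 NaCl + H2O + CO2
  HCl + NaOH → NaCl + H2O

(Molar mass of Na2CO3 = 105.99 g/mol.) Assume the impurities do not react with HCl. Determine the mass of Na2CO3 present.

n(HCl) added = 0.04875 × 0.2997 = 0.01461 mol
n(NaOH) used in back-titration = 0.01490 × 0.1172 = 1.746 × 10^-3 mol
n(HCl) left over = 1.746 × 10^-3 mol (1:1 ratio)
n(HCl) consumed by analyte = 0.01461 − 1.746 × 10^-3 = 0.01286 mol
From the 1:2 ratio, n(Na2CO3) = 1/2 × 0.01286 = 6.432 × 10^-3 mol
mass of Na2CO3 = 6.432 × 10^-3 × 105.99 = 0.6817 g

0.6817 g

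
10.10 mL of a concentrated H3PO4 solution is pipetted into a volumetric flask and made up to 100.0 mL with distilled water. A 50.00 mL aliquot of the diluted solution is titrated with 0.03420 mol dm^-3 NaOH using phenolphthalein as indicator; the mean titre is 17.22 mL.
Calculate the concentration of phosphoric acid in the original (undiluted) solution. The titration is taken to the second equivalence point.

H3PO4 + 2 NaOH → Na2HPO4 + 2 H2O
n(NaOH) = 0.01722 × 0.03420 = 5.889 × 10^-4 mol
From the 1:2 ratio, n(H3PO4) in the aliquot = 1/2 × 5.889 × 10^-4 = 2.945 × 10^-4 mol
[H3PO4]_dilute = 2.945 × 10^-4 / 0.05000 = 0.005889 mol/L
Dilution factor = 100.0 / 10.10 = 9.901
[H3PO4]_stock = 0.005889 × 9.901 = 0.05831 mol/L

0.05831 mol/L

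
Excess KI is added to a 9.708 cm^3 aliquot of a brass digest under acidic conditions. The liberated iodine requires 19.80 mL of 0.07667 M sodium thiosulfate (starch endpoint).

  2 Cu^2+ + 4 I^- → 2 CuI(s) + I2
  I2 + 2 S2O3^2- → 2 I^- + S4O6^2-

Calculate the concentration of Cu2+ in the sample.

0.1564 M

n(S2O3^2-) = 0.01980 × 0.07667 = 1.518 × 10^-3 mol
n(I2) = n(S2O3^2-)/2 = 7.590 × 10^-4 mol
From the 2:1 ratio, n(Cu2+) in the aliquot = 2/1 × 7.590 × 10^-4 = 1.518 × 10^-3 mol
[Cu2+] = 1.518 × 10^-3 / 0.009708 = 0.1564 mol/L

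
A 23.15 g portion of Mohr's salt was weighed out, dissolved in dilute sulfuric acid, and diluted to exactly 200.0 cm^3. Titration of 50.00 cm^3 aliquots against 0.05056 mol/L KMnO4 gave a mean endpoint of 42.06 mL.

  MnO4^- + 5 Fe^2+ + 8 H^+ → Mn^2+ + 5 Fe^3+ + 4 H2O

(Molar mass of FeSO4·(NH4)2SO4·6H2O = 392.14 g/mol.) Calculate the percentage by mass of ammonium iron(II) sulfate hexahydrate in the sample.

72.04 %

n(KMnO4) per titration = 0.04206 × 0.05056 = 2.127 × 10^-3 mol
From the 5:1 ratio, n(FeSO4·(NH4)2SO4·6H2O) in each aliquot = 5/1 × 2.127 × 10^-3 = 0.01063 mol
n(FeSO4·(NH4)2SO4·6H2O) in the whole flask = 0.01063 × 200.0/50.00 = 0.04253 mol
mass of FeSO4·(NH4)2SO4·6H2O = 0.04253 × 392.14 = 16.68 g
% FeSO4·(NH4)2SO4·6H2O = 16.68 / 23.15 × 100 = 72.04 %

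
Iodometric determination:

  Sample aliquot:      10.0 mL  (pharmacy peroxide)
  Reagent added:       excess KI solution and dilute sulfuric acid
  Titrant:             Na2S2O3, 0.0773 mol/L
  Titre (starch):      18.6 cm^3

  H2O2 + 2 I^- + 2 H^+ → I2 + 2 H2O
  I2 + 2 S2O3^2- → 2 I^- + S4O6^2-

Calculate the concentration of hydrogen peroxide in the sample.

0.0719 mol/L

n(S2O3^2-) = 0.0186 × 0.0773 = 1.44 × 10^-3 mol
n(I2) = n(S2O3^2-)/2 = 7.19 × 10^-4 mol
n(H2O2) in the aliquot = 7.19 × 10^-4 mol (1:1 ratio)
[H2O2] = 7.19 × 10^-4 / 0.0100 = 0.0719 mol/L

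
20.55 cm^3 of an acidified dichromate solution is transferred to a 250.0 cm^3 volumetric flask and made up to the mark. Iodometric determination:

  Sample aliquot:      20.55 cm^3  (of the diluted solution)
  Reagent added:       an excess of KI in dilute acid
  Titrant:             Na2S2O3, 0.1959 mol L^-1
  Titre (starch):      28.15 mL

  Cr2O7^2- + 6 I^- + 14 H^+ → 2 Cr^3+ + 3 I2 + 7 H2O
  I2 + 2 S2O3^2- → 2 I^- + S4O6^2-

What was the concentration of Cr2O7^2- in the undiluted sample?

0.5441 mol/L

n(S2O3^2-) = 0.02815 × 0.1959 = 5.515 × 10^-3 mol
n(I2) = n(S2O3^2-)/2 = 2.757 × 10^-3 mol
From the 1:3 ratio, n(Cr2O7^2-) in the aliquot = 1/3 × 2.757 × 10^-3 = 9.191 × 10^-4 mol
[Cr2O7^2-]_dilute = 9.191 × 10^-4 / 0.02055 = 0.04472 mol/L
[Cr2O7^2-]_original = 0.04472 × 250.0/20.55 = 0.5441 mol/L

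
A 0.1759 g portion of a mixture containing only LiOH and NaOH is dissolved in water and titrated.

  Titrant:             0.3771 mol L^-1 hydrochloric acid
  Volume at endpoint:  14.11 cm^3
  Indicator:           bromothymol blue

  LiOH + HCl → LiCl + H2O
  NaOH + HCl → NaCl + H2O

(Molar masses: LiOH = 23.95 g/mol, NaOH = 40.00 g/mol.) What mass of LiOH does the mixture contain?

n(HCl) = 0.01411 × 0.3771 = 5.321 × 10^-3 mol
Let x = n(LiOH), y = n(NaOH).
Titrant: 1x + 1y = 5.321 × 10^-3;  mass: 23.95x + 40.00y = 0.1759
Solving, x = 2.301 × 10^-3 mol, y = 3.020 × 10^-3 mol
mass of LiOH = 2.301 × 10^-3 × 23.95 = 0.05512 g

0.05512 g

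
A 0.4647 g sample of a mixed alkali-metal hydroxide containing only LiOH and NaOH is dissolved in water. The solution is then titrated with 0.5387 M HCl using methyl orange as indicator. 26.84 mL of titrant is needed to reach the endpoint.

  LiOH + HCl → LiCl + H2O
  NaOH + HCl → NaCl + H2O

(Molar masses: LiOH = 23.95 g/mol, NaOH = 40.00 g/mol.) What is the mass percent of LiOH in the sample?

n(HCl) = 0.02684 × 0.5387 = 0.01446 mol
Let x = n(LiOH), y = n(NaOH).
Titrant: 1x + 1y = 0.01446;  mass: 23.95x + 40.00y = 0.4647
Solving, x = 7.081 × 10^-3 mol, y = 7.378 × 10^-3 mol
mass of LiOH = 7.081 × 10^-3 × 23.95 = 0.1696 g
% LiOH = 0.1696 / 0.4647 × 100 = 36.49 %

36.49 %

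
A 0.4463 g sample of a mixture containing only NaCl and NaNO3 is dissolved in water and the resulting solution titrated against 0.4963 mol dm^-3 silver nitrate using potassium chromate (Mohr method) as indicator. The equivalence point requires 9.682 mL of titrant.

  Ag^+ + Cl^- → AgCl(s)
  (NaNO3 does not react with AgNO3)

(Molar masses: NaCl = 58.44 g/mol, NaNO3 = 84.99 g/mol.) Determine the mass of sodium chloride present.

n(AgNO3) = 0.009682 × 0.4963 = 4.805 × 10^-3 mol
Let x = n(NaCl), y = n(NaNO3).
Titrant: 1x = 4.805 × 10^-3;  mass: 58.44x + 84.99y = 0.4463
Solving, x = 4.805 × 10^-3 mol, y = 1.947 × 10^-3 mol
mass of NaCl = 4.805 × 10^-3 × 58.44 = 0.2808 g

0.2808 g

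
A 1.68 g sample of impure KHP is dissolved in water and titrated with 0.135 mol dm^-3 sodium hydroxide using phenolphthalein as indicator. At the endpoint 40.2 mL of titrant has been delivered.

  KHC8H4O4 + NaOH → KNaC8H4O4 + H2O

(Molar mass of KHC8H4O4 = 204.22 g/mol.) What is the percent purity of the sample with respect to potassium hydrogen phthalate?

n(NaOH) = 0.0402 L × 0.135 mol/L = 5.43 × 10^-3 mol
n(KHC8H4O4) = 5.43 × 10^-3 mol (1:1 ratio)
mass of KHC8H4O4 = 5.43 × 10^-3 × 204.22 g/mol = 1.11 g
% KHC8H4O4 = 1.11 / 1.68 × 100 = 66.0 %

66.0 %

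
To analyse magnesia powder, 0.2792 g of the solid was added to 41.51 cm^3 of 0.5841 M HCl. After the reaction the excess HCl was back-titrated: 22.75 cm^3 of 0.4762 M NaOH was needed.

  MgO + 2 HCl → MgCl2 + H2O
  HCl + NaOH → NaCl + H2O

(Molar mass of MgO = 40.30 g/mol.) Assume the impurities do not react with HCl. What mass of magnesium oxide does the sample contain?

n(HCl) added = 0.04151 × 0.5841 = 0.02425 mol
n(NaOH) used in back-titration = 0.02275 × 0.4762 = 0.01083 mol
n(HCl) left over = 0.01083 mol (1:1 ratio)
n(HCl) consumed by analyte = 0.02425 − 0.01083 = 0.01341 mol
From the 1:2 ratio, n(MgO) = 1/2 × 0.01341 = 6.706 × 10^-3 mol
mass of MgO = 6.706 × 10^-3 × 40.30 = 0.2703 g

0.2703 g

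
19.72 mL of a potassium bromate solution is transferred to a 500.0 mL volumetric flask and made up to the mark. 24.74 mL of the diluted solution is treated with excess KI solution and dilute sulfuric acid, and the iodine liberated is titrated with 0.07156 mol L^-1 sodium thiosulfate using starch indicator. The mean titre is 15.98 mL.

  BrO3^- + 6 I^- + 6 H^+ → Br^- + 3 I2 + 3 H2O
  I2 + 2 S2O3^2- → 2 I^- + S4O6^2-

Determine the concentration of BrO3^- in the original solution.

n(S2O3^2-) = 0.01598 × 0.07156 = 1.144 × 10^-3 mol
n(I2) = n(S2O3^2-)/2 = 5.718 × 10^-4 mol
From the 1:3 ratio, n(BrO3^-) in the aliquot = 1/3 × 5.718 × 10^-4 = 1.906 × 10^-4 mol
[BrO3^-]_dilute = 1.906 × 10^-4 / 0.02474 = 0.007704 mol/L
[BrO3^-]_original = 0.007704 × 500.0/19.72 = 0.1953 mol/L

0.1953 mol/L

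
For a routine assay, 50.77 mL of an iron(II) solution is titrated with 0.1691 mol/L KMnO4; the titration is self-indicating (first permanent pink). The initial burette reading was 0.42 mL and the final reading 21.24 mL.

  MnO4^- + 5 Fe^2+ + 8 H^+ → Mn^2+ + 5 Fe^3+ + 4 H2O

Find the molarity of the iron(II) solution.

n(KMnO4) = 0.02082 L × 0.1691 mol/L = 3.521 × 10^-3 mol
From the 5:1 mole ratio, n(Fe2+) = 5/1 × 3.521 × 10^-3 = 0.01760 mol
[Fe2+] = 0.01760 mol / 0.05077 L = 0.3467 mol/L

0.3467 mol/L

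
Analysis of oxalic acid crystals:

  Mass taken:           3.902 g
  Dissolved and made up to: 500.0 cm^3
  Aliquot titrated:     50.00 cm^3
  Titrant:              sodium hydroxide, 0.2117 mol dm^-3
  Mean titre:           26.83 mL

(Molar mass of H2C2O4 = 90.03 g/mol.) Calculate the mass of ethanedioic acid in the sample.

H2C2O4 + 2 NaOH → Na2C2O4 + 2 H2O
n(NaOH) per titration = 0.02683 × 0.2117 = 5.680 × 10^-3 mol
From the 1:2 ratio, n(H2C2O4) in each aliquot = 1/2 × 5.680 × 10^-3 = 2.840 × 10^-3 mol
n(H2C2O4) in the whole flask = 2.840 × 10^-3 × 500.0/50.00 = 0.02840 mol
mass of H2C2O4 = 0.02840 × 90.03 = 2.557 g

2.557 g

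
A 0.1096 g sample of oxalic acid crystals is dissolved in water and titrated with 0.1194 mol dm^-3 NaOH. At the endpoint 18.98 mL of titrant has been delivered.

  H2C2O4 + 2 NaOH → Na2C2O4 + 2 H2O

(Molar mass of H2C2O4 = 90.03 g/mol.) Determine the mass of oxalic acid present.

0.1020 g

n(NaOH) = 0.01898 L × 0.1194 mol/L = 2.266 × 10^-3 mol
From the 1:2 ratio, n(H2C2O4) = 1/2 × 2.266 × 10^-3 = 1.133 × 10^-3 mol
mass of H2C2O4 = 1.133 × 10^-3 × 90.03 g/mol = 0.1020 g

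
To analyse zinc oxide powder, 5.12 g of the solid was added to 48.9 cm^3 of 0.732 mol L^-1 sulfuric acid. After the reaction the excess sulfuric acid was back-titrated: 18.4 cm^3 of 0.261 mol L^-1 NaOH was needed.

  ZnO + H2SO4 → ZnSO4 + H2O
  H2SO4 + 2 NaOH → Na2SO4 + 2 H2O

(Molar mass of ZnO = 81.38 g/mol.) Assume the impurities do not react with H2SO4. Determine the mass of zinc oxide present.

n(H2SO4) added = 0.0489 × 0.732 = 0.0358 mol
n(NaOH) used in back-titration = 0.0184 × 0.261 = 4.80 × 10^-3 mol
From the 1:2 ratio, n(H2SO4) left over = 1/2 × 4.80 × 10^-3 = 2.40 × 10^-3 mol
n(H2SO4) consumed by analyte = 0.0358 − 2.40 × 10^-3 = 0.0334 mol
n(ZnO) = 0.0334 mol (1:1 ratio)
mass of ZnO = 0.0334 × 81.38 = 2.72 g

2.72 g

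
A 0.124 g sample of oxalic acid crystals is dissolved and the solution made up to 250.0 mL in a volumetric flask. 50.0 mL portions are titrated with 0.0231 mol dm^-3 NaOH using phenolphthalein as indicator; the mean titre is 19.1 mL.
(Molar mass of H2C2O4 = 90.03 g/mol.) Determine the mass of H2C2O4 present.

H2C2O4 + 2 NaOH → Na2C2O4 + 2 H2O
n(NaOH) per titration = 0.0191 × 0.0231 = 4.41 × 10^-4 mol
From the 1:2 ratio, n(H2C2O4) in each aliquot = 1/2 × 4.41 × 10^-4 = 2.21 × 10^-4 mol
n(H2C2O4) in the whole flask = 2.21 × 10^-4 × 250.0/50.0 = 1.10 × 10^-3 mol
mass of H2C2O4 = 1.10 × 10^-3 × 90.03 = 0.0993 g

0.0993 g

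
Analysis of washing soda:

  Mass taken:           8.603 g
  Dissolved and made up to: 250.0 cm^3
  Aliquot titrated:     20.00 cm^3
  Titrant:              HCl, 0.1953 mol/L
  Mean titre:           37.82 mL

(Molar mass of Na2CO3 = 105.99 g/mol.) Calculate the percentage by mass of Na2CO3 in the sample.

56.87 %

Na2CO3 + 2 HCl → 2 NaCl + H2O + CO2
n(HCl) per titration = 0.03782 × 0.1953 = 7.386 × 10^-3 mol
From the 1:2 ratio, n(Na2CO3) in each aliquot = 1/2 × 7.386 × 10^-3 = 3.693 × 10^-3 mol
n(Na2CO3) in the whole flask = 3.693 × 10^-3 × 250.0/20.00 = 0.04616 mol
mass of Na2CO3 = 0.04616 × 105.99 = 4.893 g
% Na2CO3 = 4.893 / 8.603 × 100 = 56.87 %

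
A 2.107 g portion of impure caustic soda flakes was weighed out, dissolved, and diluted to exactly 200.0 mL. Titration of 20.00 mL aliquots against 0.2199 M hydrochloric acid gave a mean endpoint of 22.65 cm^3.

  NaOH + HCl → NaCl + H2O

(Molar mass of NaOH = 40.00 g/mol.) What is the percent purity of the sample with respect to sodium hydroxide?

n(HCl) per titration = 0.02265 × 0.2199 = 4.981 × 10^-3 mol
n(NaOH) in each aliquot = 4.981 × 10^-3 mol (1:1 ratio)
n(NaOH) in the whole flask = 4.981 × 10^-3 × 200.0/20.00 = 0.04981 mol
mass of NaOH = 0.04981 × 40.00 = 1.992 g
% NaOH = 1.992 / 2.107 × 100 = 94.56 %

94.56 %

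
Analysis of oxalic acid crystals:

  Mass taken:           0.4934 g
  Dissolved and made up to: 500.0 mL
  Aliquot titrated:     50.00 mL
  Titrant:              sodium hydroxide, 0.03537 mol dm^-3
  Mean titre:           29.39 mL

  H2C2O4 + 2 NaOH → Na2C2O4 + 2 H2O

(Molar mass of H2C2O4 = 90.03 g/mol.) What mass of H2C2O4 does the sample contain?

0.4679 g

n(NaOH) per titration = 0.02939 × 0.03537 = 1.040 × 10^-3 mol
From the 1:2 ratio, n(H2C2O4) in each aliquot = 1/2 × 1.040 × 10^-3 = 5.198 × 10^-4 mol
n(H2C2O4) in the whole flask = 5.198 × 10^-4 × 500.0/50.00 = 5.198 × 10^-3 mol
mass of H2C2O4 = 5.198 × 10^-3 × 90.03 = 0.4679 g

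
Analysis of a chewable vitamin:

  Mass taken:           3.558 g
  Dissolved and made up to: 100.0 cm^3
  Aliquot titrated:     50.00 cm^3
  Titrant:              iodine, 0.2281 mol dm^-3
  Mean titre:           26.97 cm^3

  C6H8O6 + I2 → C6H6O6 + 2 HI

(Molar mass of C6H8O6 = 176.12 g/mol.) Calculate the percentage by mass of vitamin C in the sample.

n(I2) per titration = 0.02697 × 0.2281 = 6.152 × 10^-3 mol
n(C6H8O6) in each aliquot = 6.152 × 10^-3 mol (1:1 ratio)
n(C6H8O6) in the whole flask = 6.152 × 10^-3 × 100.0/50.00 = 0.01230 mol
mass of C6H8O6 = 0.01230 × 176.12 = 2.167 g
% C6H8O6 = 2.167 / 3.558 × 100 = 60.90 %

60.90 %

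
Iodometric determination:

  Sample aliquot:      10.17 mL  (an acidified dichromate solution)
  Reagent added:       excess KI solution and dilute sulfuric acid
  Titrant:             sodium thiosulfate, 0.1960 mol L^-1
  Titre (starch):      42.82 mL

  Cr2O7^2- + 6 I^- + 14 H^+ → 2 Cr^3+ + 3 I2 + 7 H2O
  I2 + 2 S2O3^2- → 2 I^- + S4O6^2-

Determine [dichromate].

0.1375 mol/L

n(S2O3^2-) = 0.04282 × 0.1960 = 8.393 × 10^-3 mol
n(I2) = n(S2O3^2-)/2 = 4.196 × 10^-3 mol
From the 1:3 ratio, n(Cr2O7^2-) in the aliquot = 1/3 × 4.196 × 10^-3 = 1.399 × 10^-3 mol
[Cr2O7^2-] = 1.399 × 10^-3 / 0.01017 = 0.1375 mol/L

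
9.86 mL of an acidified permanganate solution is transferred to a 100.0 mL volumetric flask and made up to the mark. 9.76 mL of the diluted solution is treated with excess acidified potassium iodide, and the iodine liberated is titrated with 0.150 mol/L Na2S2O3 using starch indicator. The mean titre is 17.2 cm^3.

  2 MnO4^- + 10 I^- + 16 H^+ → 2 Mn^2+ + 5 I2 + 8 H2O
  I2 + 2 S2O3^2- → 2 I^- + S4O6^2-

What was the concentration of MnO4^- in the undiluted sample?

0.536 mol/L

n(S2O3^2-) = 0.0172 × 0.150 = 2.58 × 10^-3 mol
n(I2) = n(S2O3^2-)/2 = 1.29 × 10^-3 mol
From the 2:5 ratio, n(MnO4^-) in the aliquot = 2/5 × 1.29 × 10^-3 = 5.16 × 10^-4 mol
[MnO4^-]_dilute = 5.16 × 10^-4 / 0.00976 = 0.0529 mol/L
[MnO4^-]_original = 0.0529 × 100.0/9.86 = 0.536 mol/L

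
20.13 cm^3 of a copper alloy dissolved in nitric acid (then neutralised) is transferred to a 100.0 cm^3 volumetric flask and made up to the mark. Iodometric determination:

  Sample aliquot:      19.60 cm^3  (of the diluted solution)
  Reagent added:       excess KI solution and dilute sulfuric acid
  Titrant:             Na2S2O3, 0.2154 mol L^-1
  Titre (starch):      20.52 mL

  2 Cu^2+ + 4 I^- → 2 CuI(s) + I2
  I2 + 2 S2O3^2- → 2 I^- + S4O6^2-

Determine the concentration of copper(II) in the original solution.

1.120 mol/L

n(S2O3^2-) = 0.02052 × 0.2154 = 4.420 × 10^-3 mol
n(I2) = n(S2O3^2-)/2 = 2.210 × 10^-3 mol
From the 2:1 ratio, n(Cu2+) in the aliquot = 2/1 × 2.210 × 10^-3 = 4.420 × 10^-3 mol
[Cu2+]_dilute = 4.420 × 10^-3 / 0.01960 = 0.2255 mol/L
[Cu2+]_original = 0.2255 × 100.0/20.13 = 1.120 mol/L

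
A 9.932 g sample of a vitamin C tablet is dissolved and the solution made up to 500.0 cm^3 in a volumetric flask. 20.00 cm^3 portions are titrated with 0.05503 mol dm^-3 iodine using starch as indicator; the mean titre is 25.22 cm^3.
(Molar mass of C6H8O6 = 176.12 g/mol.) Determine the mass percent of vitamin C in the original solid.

61.53 %

C6H8O6 + I2 → C6H6O6 + 2 HI
n(I2) per titration = 0.02522 × 0.05503 = 1.388 × 10^-3 mol
n(C6H8O6) in each aliquot = 1.388 × 10^-3 mol (1:1 ratio)
n(C6H8O6) in the whole flask = 1.388 × 10^-3 × 500.0/20.00 = 0.03470 mol
mass of C6H8O6 = 0.03470 × 176.12 = 6.111 g
% C6H8O6 = 6.111 / 9.932 × 100 = 61.53 %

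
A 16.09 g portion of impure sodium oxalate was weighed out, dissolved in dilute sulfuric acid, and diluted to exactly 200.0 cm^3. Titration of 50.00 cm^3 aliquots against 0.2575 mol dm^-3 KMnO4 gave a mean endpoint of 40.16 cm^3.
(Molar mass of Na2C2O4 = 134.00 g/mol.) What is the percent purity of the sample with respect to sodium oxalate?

86.12 %

2 MnO4^- + 5 C2O4^2- + 16 H^+ → 2 Mn^2+ + 10 CO2 + 8 H2O
n(KMnO4) per titration = 0.04016 × 0.2575 = 0.01034 mol
From the 5:2 ratio, n(Na2C2O4) in each aliquot = 5/2 × 0.01034 = 0.02585 mol
n(Na2C2O4) in the whole flask = 0.02585 × 200.0/50.00 = 0.1034 mol
mass of Na2C2O4 = 0.1034 × 134.00 = 13.86 g
% Na2C2O4 = 13.86 / 16.09 × 100 = 86.12 %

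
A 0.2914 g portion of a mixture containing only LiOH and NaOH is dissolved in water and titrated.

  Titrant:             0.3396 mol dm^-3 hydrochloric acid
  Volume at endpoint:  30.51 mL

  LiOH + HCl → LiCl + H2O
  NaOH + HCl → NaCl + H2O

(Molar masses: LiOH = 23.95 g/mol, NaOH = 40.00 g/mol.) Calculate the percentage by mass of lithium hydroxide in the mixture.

63.01 %

n(HCl) = 0.03051 × 0.3396 = 0.01036 mol
Let x = n(LiOH), y = n(NaOH).
Titrant: 1x + 1y = 0.01036;  mass: 23.95x + 40.00y = 0.2914
Solving, x = 7.667 × 10^-3 mol, y = 2.695 × 10^-3 mol
mass of LiOH = 7.667 × 10^-3 × 23.95 = 0.1836 g
% LiOH = 0.1836 / 0.2914 × 100 = 63.01 %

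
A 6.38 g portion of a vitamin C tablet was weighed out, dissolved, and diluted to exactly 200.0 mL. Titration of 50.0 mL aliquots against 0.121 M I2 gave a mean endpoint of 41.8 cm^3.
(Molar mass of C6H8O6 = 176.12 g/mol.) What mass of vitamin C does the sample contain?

C6H8O6 + I2 → C6H6O6 + 2 HI
n(I2) per titration = 0.0418 × 0.121 = 5.06 × 10^-3 mol
n(C6H8O6) in each aliquot = 5.06 × 10^-3 mol (1:1 ratio)
n(C6H8O6) in the whole flask = 5.06 × 10^-3 × 200.0/50.0 = 0.0202 mol
mass of C6H8O6 = 0.0202 × 176.12 = 3.56 g

3.56 g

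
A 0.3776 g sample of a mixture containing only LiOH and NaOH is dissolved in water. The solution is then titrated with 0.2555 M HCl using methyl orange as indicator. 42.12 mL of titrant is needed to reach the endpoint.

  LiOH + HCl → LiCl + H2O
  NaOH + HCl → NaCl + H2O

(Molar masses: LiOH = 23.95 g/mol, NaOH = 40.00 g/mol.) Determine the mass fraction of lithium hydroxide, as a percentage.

20.89 %

n(HCl) = 0.04212 × 0.2555 = 0.01076 mol
Let x = n(LiOH), y = n(NaOH).
Titrant: 1x + 1y = 0.01076;  mass: 23.95x + 40.00y = 0.3776
Solving, x = 3.294 × 10^-3 mol, y = 7.468 × 10^-3 mol
mass of LiOH = 3.294 × 10^-3 × 23.95 = 0.07889 g
% LiOH = 0.07889 / 0.3776 × 100 = 20.89 %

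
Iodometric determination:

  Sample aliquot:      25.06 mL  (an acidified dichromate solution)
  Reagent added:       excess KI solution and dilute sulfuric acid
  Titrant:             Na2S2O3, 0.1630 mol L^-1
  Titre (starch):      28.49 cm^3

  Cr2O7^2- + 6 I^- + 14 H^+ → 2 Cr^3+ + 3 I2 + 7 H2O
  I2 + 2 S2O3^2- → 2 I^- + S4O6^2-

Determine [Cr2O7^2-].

0.03089 mol/L

n(S2O3^2-) = 0.02849 × 0.1630 = 4.644 × 10^-3 mol
n(I2) = n(S2O3^2-)/2 = 2.322 × 10^-3 mol
From the 1:3 ratio, n(Cr2O7^2-) in the aliquot = 1/3 × 2.322 × 10^-3 = 7.740 × 10^-4 mol
[Cr2O7^2-] = 7.740 × 10^-4 / 0.02506 = 0.03089 mol/L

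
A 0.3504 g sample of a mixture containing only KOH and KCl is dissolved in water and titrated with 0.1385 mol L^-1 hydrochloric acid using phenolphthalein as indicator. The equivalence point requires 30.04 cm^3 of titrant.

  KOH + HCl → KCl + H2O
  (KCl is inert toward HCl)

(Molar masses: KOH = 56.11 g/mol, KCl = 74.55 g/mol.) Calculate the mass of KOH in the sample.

n(HCl) = 0.03004 × 0.1385 = 4.161 × 10^-3 mol
Let x = n(KOH), y = n(KCl).
Titrant: 1x = 4.161 × 10^-3;  mass: 56.11x + 74.55y = 0.3504
Solving, x = 4.161 × 10^-3 mol, y = 1.569 × 10^-3 mol
mass of KOH = 4.161 × 10^-3 × 56.11 = 0.2334 g

0.2334 g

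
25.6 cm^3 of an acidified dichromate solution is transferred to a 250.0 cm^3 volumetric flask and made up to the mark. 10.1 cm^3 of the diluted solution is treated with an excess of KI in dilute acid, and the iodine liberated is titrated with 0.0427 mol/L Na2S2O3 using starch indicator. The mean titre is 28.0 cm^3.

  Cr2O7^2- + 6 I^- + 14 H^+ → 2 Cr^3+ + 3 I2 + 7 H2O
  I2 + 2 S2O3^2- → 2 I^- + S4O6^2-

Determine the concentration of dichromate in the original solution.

0.193 mol/L

n(S2O3^2-) = 0.0280 × 0.0427 = 1.20 × 10^-3 mol
n(I2) = n(S2O3^2-)/2 = 5.98 × 10^-4 mol
From the 1:3 ratio, n(Cr2O7^2-) in the aliquot = 1/3 × 5.98 × 10^-4 = 1.99 × 10^-4 mol
[Cr2O7^2-]_dilute = 1.99 × 10^-4 / 0.0101 = 0.0197 mol/L
[Cr2O7^2-]_original = 0.0197 × 250.0/25.6 = 0.193 mol/L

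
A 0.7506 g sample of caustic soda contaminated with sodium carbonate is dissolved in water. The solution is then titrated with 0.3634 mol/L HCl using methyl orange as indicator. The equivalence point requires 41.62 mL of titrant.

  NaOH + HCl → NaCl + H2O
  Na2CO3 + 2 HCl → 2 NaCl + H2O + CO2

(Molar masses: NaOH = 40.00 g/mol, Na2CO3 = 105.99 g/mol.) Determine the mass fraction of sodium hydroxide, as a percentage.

n(HCl) = 0.04162 × 0.3634 = 0.01512 mol
Let x = n(NaOH), y = n(Na2CO3).
Titrant: 1x + 2y = 0.01512;  mass: 40.00x + 105.99y = 0.7506
Solving, x = 3.919 × 10^-3 mol, y = 5.603 × 10^-3 mol
mass of NaOH = 3.919 × 10^-3 × 40.00 = 0.1568 g
% NaOH = 0.1568 / 0.7506 × 100 = 20.89 %

20.89 %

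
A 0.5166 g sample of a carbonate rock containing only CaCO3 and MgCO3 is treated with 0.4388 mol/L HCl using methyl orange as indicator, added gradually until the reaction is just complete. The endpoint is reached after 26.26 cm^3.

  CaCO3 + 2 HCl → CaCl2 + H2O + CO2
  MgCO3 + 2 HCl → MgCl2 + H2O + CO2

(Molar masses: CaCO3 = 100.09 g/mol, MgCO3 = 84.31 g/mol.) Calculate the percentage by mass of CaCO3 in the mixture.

n(HCl) = 0.02626 × 0.4388 = 0.01152 mol
Let x = n(CaCO3), y = n(MgCO3).
Titrant: 2x + 2y = 0.01152;  mass: 100.09x + 84.31y = 0.5166
Solving, x = 1.955 × 10^-3 mol, y = 3.806 × 10^-3 mol
mass of CaCO3 = 1.955 × 10^-3 × 100.09 = 0.1957 g
% CaCO3 = 0.1957 / 0.5166 × 100 = 37.88 %

37.88 %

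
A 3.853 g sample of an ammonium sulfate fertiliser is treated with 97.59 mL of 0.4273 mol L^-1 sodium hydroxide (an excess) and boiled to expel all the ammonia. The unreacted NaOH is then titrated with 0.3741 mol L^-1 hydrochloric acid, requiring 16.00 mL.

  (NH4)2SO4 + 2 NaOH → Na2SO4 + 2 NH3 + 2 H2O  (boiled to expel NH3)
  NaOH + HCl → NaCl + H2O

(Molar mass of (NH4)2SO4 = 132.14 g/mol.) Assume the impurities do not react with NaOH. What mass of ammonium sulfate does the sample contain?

2.360 g

n(NaOH) added = 0.09759 × 0.4273 = 0.04170 mol
n(HCl) used in back-titration = 0.01600 × 0.3741 = 5.986 × 10^-3 mol
n(NaOH) left over = 5.986 × 10^-3 mol (1:1 ratio)
n(NaOH) consumed by analyte = 0.04170 − 5.986 × 10^-3 = 0.03571 mol
From the 1:2 ratio, n((NH4)2SO4) = 1/2 × 0.03571 = 0.01786 mol
mass of (NH4)2SO4 = 0.01786 × 132.14 = 2.360 g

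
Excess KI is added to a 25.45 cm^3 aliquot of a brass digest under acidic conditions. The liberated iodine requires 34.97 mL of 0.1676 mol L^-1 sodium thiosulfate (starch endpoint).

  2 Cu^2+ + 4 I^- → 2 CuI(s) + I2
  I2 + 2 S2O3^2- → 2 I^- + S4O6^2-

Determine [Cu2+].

0.2303 mol/L

n(S2O3^2-) = 0.03497 × 0.1676 = 5.861 × 10^-3 mol
n(I2) = n(S2O3^2-)/2 = 2.930 × 10^-3 mol
From the 2:1 ratio, n(Cu2+) in the aliquot = 2/1 × 2.930 × 10^-3 = 5.861 × 10^-3 mol
[Cu2+] = 5.861 × 10^-3 / 0.02545 = 0.2303 mol/L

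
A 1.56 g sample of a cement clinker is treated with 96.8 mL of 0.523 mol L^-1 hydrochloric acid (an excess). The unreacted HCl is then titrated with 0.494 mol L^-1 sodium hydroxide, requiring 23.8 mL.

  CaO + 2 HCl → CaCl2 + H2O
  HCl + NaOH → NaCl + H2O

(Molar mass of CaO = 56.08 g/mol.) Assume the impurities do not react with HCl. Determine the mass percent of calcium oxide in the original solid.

n(HCl) added = 0.0968 × 0.523 = 0.0506 mol
n(NaOH) used in back-titration = 0.0238 × 0.494 = 0.0118 mol
n(HCl) left over = 0.0118 mol (1:1 ratio)
n(HCl) consumed by analyte = 0.0506 − 0.0118 = 0.0389 mol
From the 1:2 ratio, n(CaO) = 1/2 × 0.0389 = 0.0194 mol
mass of CaO = 0.0194 × 56.08 = 1.09 g
% CaO = 1.09 / 1.56 × 100 = 69.9 %

69.9 %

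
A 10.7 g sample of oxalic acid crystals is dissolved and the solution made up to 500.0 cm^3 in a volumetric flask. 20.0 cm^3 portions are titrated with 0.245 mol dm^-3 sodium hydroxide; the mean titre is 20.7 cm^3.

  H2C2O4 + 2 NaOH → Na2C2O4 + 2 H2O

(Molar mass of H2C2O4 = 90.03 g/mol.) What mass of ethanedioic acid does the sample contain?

n(NaOH) per titration = 0.0207 × 0.245 = 5.07 × 10^-3 mol
From the 1:2 ratio, n(H2C2O4) in each aliquot = 1/2 × 5.07 × 10^-3 = 2.54 × 10^-3 mol
n(H2C2O4) in the whole flask = 2.54 × 10^-3 × 500.0/20.0 = 0.0634 mol
mass of H2C2O4 = 0.0634 × 90.03 = 5.71 g

5.71 g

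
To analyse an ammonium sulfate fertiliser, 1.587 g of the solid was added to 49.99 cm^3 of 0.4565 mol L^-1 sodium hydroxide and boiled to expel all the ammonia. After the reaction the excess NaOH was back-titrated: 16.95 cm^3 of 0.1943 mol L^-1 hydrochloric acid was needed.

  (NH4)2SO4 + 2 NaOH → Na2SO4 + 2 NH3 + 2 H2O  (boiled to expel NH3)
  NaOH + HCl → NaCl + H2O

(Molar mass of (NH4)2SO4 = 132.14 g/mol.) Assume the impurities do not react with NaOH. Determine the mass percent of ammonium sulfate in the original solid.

81.30 %

n(NaOH) added = 0.04999 × 0.4565 = 0.02282 mol
n(HCl) used in back-titration = 0.01695 × 0.1943 = 3.293 × 10^-3 mol
n(NaOH) left over = 3.293 × 10^-3 mol (1:1 ratio)
n(NaOH) consumed by analyte = 0.02282 − 3.293 × 10^-3 = 0.01953 mol
From the 1:2 ratio, n((NH4)2SO4) = 1/2 × 0.01953 = 9.764 × 10^-3 mol
mass of (NH4)2SO4 = 9.764 × 10^-3 × 132.14 = 1.290 g
% (NH4)2SO4 = 1.290 / 1.587 × 100 = 81.30 %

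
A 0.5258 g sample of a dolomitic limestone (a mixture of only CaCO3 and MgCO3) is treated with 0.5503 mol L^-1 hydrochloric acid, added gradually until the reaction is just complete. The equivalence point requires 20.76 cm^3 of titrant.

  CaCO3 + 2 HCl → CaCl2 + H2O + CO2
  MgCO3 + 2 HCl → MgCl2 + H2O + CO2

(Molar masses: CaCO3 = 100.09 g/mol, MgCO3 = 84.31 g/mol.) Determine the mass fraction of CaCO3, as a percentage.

53.33 %

n(HCl) = 0.02076 × 0.5503 = 0.01142 mol
Let x = n(CaCO3), y = n(MgCO3).
Titrant: 2x + 2y = 0.01142;  mass: 100.09x + 84.31y = 0.5258
Solving, x = 2.802 × 10^-3 mol, y = 2.910 × 10^-3 mol
mass of CaCO3 = 2.802 × 10^-3 × 100.09 = 0.2804 g
% CaCO3 = 0.2804 / 0.5258 × 100 = 53.33 %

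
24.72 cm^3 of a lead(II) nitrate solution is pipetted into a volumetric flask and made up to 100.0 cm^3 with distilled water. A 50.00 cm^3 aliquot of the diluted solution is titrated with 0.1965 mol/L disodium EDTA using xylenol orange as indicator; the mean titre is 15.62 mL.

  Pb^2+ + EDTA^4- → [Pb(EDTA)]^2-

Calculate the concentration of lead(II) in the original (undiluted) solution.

0.2483 mol/L

n(EDTA) = 0.01562 × 0.1965 = 3.069 × 10^-3 mol
n(Pb2+) in the aliquot = 3.069 × 10^-3 mol (1:1 ratio)
[Pb2+]_dilute = 3.069 × 10^-3 / 0.05000 = 0.06139 mol/L
Dilution factor = 100.0 / 24.72 = 4.045
[Pb2+]_stock = 0.06139 × 4.045 = 0.2483 mol/L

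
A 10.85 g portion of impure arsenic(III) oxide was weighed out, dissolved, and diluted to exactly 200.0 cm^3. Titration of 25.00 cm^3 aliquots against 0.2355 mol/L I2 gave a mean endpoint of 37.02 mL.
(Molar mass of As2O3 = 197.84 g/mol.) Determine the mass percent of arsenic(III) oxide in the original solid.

As2O3 + 2 I2 + 2 H2O → As2O5 + 4 HI
n(I2) per titration = 0.03702 × 0.2355 = 8.718 × 10^-3 mol
From the 1:2 ratio, n(As2O3) in each aliquot = 1/2 × 8.718 × 10^-3 = 4.359 × 10^-3 mol
n(As2O3) in the whole flask = 4.359 × 10^-3 × 200.0/25.00 = 0.03487 mol
mass of As2O3 = 0.03487 × 197.84 = 6.899 g
% As2O3 = 6.899 / 10.85 × 100 = 63.59 %

63.59 %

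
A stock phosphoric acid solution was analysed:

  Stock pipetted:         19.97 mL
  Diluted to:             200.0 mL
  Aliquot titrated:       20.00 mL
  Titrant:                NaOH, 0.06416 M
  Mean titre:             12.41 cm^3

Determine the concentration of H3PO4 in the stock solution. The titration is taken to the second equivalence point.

0.1994 M

H3PO4 + 2 NaOH → Na2HPO4 + 2 H2O
n(NaOH) = 0.01241 × 0.06416 = 7.962 × 10^-4 mol
From the 1:2 ratio, n(H3PO4) in the aliquot = 1/2 × 7.962 × 10^-4 = 3.981 × 10^-4 mol
[H3PO4]_dilute = 3.981 × 10^-4 / 0.02000 = 0.01991 mol/L
Dilution factor = 200.0 / 19.97 = 10.02
[H3PO4]_stock = 0.01991 × 10.02 = 0.1994 mol/L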